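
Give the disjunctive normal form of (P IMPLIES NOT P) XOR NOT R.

(P IMPLIES NOT P) XOR NOT R
⇔ ((P IMPLIES NOT P) AND NOT NOT R) OR (NOT (P IMPLIES NOT P) AND NOT R)
⇔ ((NOT P OR NOT P) AND NOT NOT R) OR (NOT (P IMPLIES NOT P) AND NOT R)
⇔ ((NOT P OR NOT P) AND NOT NOT R) OR (NOT (NOT P OR NOT P) AND NOT R)
⇔ ((NOT P OR NOT P) AND R) OR (NOT (NOT P OR NOT P) AND NOT R)
⇔ ((NOT P OR NOT P) AND R) OR (NOT NOT P AND NOT NOT P AND NOT R)
⇔ ((NOT P OR NOT P) AND R) OR (P AND NOT NOT P AND NOT R)
⇔ ((NOT P OR NOT P) AND R) OR (P AND P AND NOT R)
⇔ (NOT P AND R) OR (NOT P AND R) OR (P AND P AND NOT R)
⇔ (NOT P AND R) OR (P AND NOT R)

(NOT P AND R) OR (P AND NOT R)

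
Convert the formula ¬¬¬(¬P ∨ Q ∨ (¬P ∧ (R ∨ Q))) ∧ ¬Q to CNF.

P ∧ ¬Q

¬¬¬(¬P ∨ Q ∨ (¬P ∧ (R ∨ Q))) ∧ ¬Q
= ¬(¬P ∨ Q ∨ (¬P ∧ (R ∨ Q))) ∧ ¬Q   — double negation
= ¬¬P ∧ ¬Q ∧ ¬(¬P ∧ (R ∨ Q)) ∧ ¬Q   — De Morgan
= P ∧ ¬Q ∧ ¬(¬P ∧ (R ∨ Q)) ∧ ¬Q   — double negation
= P ∧ ¬Q ∧ (¬¬P ∨ ¬(R ∨ Q)) ∧ ¬Q   — De Morgan
= P ∧ ¬Q ∧ (P ∨ ¬(R ∨ Q)) ∧ ¬Q   — double negation
= P ∧ ¬Q ∧ (P ∨ (¬R ∧ ¬Q)) ∧ ¬Q   — De Morgan
= P ∧ ¬Q ∧ (P ∨ ¬R) ∧ (P ∨ ¬Q) ∧ ¬Q   — distribute ∨ over ∧
= P ∧ ¬Q   — simplify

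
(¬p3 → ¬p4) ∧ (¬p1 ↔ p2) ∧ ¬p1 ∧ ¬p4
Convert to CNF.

(p1 ∨ p2) ∧ ¬p1 ∧ ¬p4

(¬p3 → ¬p4) ∧ (¬p1 ↔ p2) ∧ ¬p1 ∧ ¬p4
≡ (¬¬p3 ∨ ¬p4) ∧ (¬p1 ↔ p2) ∧ ¬p1 ∧ ¬p4   — eliminate →
≡ (¬¬p3 ∨ ¬p4) ∧ (¬p1 → p2) ∧ (p2 → ¬p1) ∧ ¬p1 ∧ ¬p4   — eliminate ↔
≡ (¬¬p3 ∨ ¬p4) ∧ (¬¬p1 ∨ p2) ∧ (p2 → ¬p1) ∧ ¬p1 ∧ ¬p4   — eliminate →
≡ (¬¬p3 ∨ ¬p4) ∧ (¬¬p1 ∨ p2) ∧ (¬p2 ∨ ¬p1) ∧ ¬p1 ∧ ¬p4   — eliminate →
≡ (p3 ∨ ¬p4) ∧ (¬¬p1 ∨ p2) ∧ (¬p2 ∨ ¬p1) ∧ ¬p1 ∧ ¬p4   — double negation
≡ (p3 ∨ ¬p4) ∧ (p1 ∨ p2) ∧ (¬p2 ∨ ¬p1) ∧ ¬p1 ∧ ¬p4   — double negation
≡ (p1 ∨ p2) ∧ ¬p1 ∧ ¬p4   — simplify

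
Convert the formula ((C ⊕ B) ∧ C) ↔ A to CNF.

((C ⊕ B) ∧ C) ↔ A
≡ (((C ⊕ B) ∧ C) → A) ∧ (A → ((C ⊕ B) ∧ C))   (eliminate ↔)
≡ (¬((C ⊕ B) ∧ C) ∨ A) ∧ (A → ((C ⊕ B) ∧ C))   (eliminate →)
≡ (¬((C ∨ B) ∧ ¬(C ∧ B) ∧ C) ∨ A) ∧ (A → ((C ⊕ B) ∧ C))   (expand ⊕)
≡ (¬((C ∨ B) ∧ ¬(C ∧ B) ∧ C) ∨ A) ∧ (¬A ∨ ((C ⊕ B) ∧ C))   (eliminate →)
≡ (¬((C ∨ B) ∧ ¬(C ∧ B) ∧ C) ∨ A) ∧ (¬A ∨ ((C ∨ B) ∧ ¬(C ∧ B) ∧ C))   (expand ⊕)
≡ (¬(C ∨ B) ∨ ¬¬(C ∧ B) ∨ ¬C ∨ A) ∧ (¬A ∨ ((C ∨ B) ∧ ¬(C ∧ B) ∧ C))   (De Morgan)
≡ ((¬C ∧ ¬B) ∨ ¬¬(C ∧ B) ∨ ¬C ∨ A) ∧ (¬A ∨ ((C ∨ B) ∧ ¬(C ∧ B) ∧ C))   (De Morgan)
≡ ((¬C ∧ ¬B) ∨ (C ∧ B) ∨ ¬C ∨ A) ∧ (¬A ∨ ((C ∨ B) ∧ ¬(C ∧ B) ∧ C))   (double negation)
≡ ((¬C ∧ ¬B) ∨ (C ∧ B) ∨ ¬C ∨ A) ∧ (¬A ∨ ((C ∨ B) ∧ (¬C ∨ ¬B) ∧ C))   (De Morgan)
≡ (¬C ∨ C ∨ ¬C ∨ A) ∧ (¬C ∨ B ∨ ¬C ∨ A) ∧ (¬B ∨ C ∨ ¬C ∨ A) ∧ (¬B ∨ B ∨ ¬C ∨ A) ∧ (¬A ∨ C ∨ B) ∧ (¬A ∨ ¬C ∨ ¬B) ∧ (¬A ∨ C)   (distribute ∨ over ∧)
≡ (¬C ∨ B ∨ A) ∧ (¬A ∨ ¬C ∨ ¬B) ∧ (¬A ∨ C)   (simplify)

(¬C ∨ B ∨ A) ∧ (¬A ∨ ¬C ∨ ¬B) ∧ (¬A ∨ C)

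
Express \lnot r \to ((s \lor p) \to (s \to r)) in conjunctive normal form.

\lnot r \to ((s \lor p) \to (s \to r))
≡ \lnot \lnot r \lor ((s \lor p) \to (s \to r))   — eliminate \to
≡ \lnot \lnot r \lor \lnot (s \lor p) \lor (s \to r)   — eliminate \to
≡ \lnot \lnot r \lor \lnot (s \lor p) \lor \lnot s \lor r   — eliminate \to
≡ r \lor \lnot (s \lor p) \lor \lnot s \lor r   — double negation
≡ r \lor (\lnot s \land \lnot p) \lor \lnot s \lor r   — De Morgan
≡ (r \lor \lnot s \lor \lnot s \lor r) \land (r \lor \lnot p \lor \lnot s \lor r)   — distribute \lor over \land
≡ r \lor \lnot s   — simplify

r \lor \lnot s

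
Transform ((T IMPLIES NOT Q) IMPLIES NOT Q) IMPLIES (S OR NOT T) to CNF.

(NOT T OR NOT Q OR S) AND (Q OR S OR NOT T)

((T IMPLIES NOT Q) IMPLIES NOT Q) IMPLIES (S OR NOT T)
⇔ NOT ((T IMPLIES NOT Q) IMPLIES NOT Q) OR S OR NOT T   — eliminate IMPLIES
⇔ NOT (NOT (T IMPLIES NOT Q) OR NOT Q) OR S OR NOT T   — eliminate IMPLIES
⇔ NOT (NOT (NOT T OR NOT Q) OR NOT Q) OR S OR NOT T   — eliminate IMPLIES
⇔ (NOT NOT (NOT T OR NOT Q) AND NOT NOT Q) OR S OR NOT T   — De Morgan
⇔ ((NOT T OR NOT Q) AND NOT NOT Q) OR S OR NOT T   — double negation
⇔ ((NOT T OR NOT Q) AND Q) OR S OR NOT T   — double negation
⇔ (NOT T OR NOT Q OR S OR NOT T) AND (Q OR S OR NOT T)   — distribute OR over AND
⇔ (NOT T OR NOT Q OR S) AND (Q OR S OR NOT T)   — simplify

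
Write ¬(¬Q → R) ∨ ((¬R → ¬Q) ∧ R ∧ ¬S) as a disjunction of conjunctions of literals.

(¬Q ∧ ¬R) ∨ (R ∧ ¬S)

¬(¬Q → R) ∨ ((¬R → ¬Q) ∧ R ∧ ¬S)
≡ ¬(¬¬Q ∨ R) ∨ ((¬R → ¬Q) ∧ R ∧ ¬S)   [eliminate →]
≡ ¬(¬¬Q ∨ R) ∨ ((¬¬R ∨ ¬Q) ∧ R ∧ ¬S)   [eliminate →]
≡ (¬¬¬Q ∧ ¬R) ∨ ((¬¬R ∨ ¬Q) ∧ R ∧ ¬S)   [De Morgan]
≡ (¬Q ∧ ¬R) ∨ ((¬¬R ∨ ¬Q) ∧ R ∧ ¬S)   [double negation]
≡ (¬Q ∧ ¬R) ∨ ((R ∨ ¬Q) ∧ R ∧ ¬S)   [double negation]
≡ (¬Q ∧ ¬R) ∨ (R ∧ R ∧ ¬S) ∨ (¬Q ∧ R ∧ ¬S)   [distribute ∧ over ∨]
≡ (¬Q ∧ ¬R) ∨ (R ∧ ¬S)   [simplify]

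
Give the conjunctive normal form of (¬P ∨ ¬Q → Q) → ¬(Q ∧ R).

¬Q ∨ ¬R

(¬P ∨ ¬Q → Q) → ¬(Q ∧ R)
= ¬(¬P ∨ ¬Q → Q) ∨ ¬(Q ∧ R)   [eliminate →]
= ¬(¬(¬P ∨ ¬Q) ∨ Q) ∨ ¬(Q ∧ R)   [eliminate →]
= ¬¬(¬P ∨ ¬Q) ∧ ¬Q ∨ ¬(Q ∧ R)   [De Morgan]
= (¬P ∨ ¬Q) ∧ ¬Q ∨ ¬(Q ∧ R)   [double negation]
= (¬P ∨ ¬Q) ∧ ¬Q ∨ ¬Q ∨ ¬R   [De Morgan]
= (¬P ∨ ¬Q ∨ ¬Q ∨ ¬R) ∧ (¬Q ∨ ¬Q ∨ ¬R)   [distribute ∨ over ∧]
= ¬Q ∨ ¬R   [simplify]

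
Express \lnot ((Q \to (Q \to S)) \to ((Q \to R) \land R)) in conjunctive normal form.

(\lnot Q \lor S) \land \lnot R

\lnot ((Q \to (Q \to S)) \to ((Q \to R) \land R))
≡ \lnot (\lnot (Q \to (Q \to S)) \lor ((Q \to R) \land R))   — eliminate \to
≡ \lnot (\lnot (\lnot Q \lor (Q \to S)) \lor ((Q \to R) \land R))   — eliminate \to
≡ \lnot (\lnot (\lnot Q \lor \lnot Q \lor S) \lor ((Q \to R) \land R))   — eliminate \to
≡ \lnot (\lnot (\lnot Q \lor \lnot Q \lor S) \lor ((\lnot Q \lor R) \land R))   — eliminate \to
≡ \lnot \lnot (\lnot Q \lor \lnot Q \lor S) \land \lnot ((\lnot Q \lor R) \land R)   — De Morgan
≡ (\lnot Q \lor \lnot Q \lor S) \land \lnot ((\lnot Q \lor R) \land R)   — double negation
≡ (\lnot Q \lor \lnot Q \lor S) \land (\lnot (\lnot Q \lor R) \lor \lnot R)   — De Morgan
≡ (\lnot Q \lor \lnot Q \lor S) \land ((\lnot \lnot Q \land \lnot R) \lor \lnot R)   — De Morgan
≡ (\lnot Q \lor \lnot Q \lor S) \land ((Q \land \lnot R) \lor \lnot R)   — double negation
≡ (\lnot Q \lor \lnot Q \lor S) \land (Q \lor \lnot R) \land (\lnot R \lor \lnot R)   — distribute \lor over \land
≡ (\lnot Q \lor S) \land \lnot R   — simplify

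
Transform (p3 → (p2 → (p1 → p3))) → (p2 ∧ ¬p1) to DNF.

(p3 → (p2 → (p1 → p3))) → (p2 ∧ ¬p1)
⇔ ¬(p3 → (p2 → (p1 → p3))) ∨ (p2 ∧ ¬p1)
⇔ ¬(¬p3 ∨ (p2 → (p1 → p3))) ∨ (p2 ∧ ¬p1)
⇔ ¬(¬p3 ∨ ¬p2 ∨ (p1 → p3)) ∨ (p2 ∧ ¬p1)
⇔ ¬(¬p3 ∨ ¬p2 ∨ ¬p1 ∨ p3) ∨ (p2 ∧ ¬p1)
⇔ (¬¬p3 ∧ ¬¬p2 ∧ ¬¬p1 ∧ ¬p3) ∨ (p2 ∧ ¬p1)
⇔ (p3 ∧ ¬¬p2 ∧ ¬¬p1 ∧ ¬p3) ∨ (p2 ∧ ¬p1)
⇔ (p3 ∧ p2 ∧ ¬¬p1 ∧ ¬p3) ∨ (p2 ∧ ¬p1)
⇔ (p3 ∧ p2 ∧ p1 ∧ ¬p3) ∨ (p2 ∧ ¬p1)
⇔ p2 ∧ ¬p1

p2 ∧ ¬p1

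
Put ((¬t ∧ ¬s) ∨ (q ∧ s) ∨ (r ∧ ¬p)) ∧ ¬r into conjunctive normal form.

(¬t ∨ q ∨ r) ∧ (¬t ∨ q ∨ ¬p) ∧ (¬t ∨ s ∨ r) ∧ (¬t ∨ s ∨ ¬p) ∧ (¬s ∨ q ∨ r) ∧ (¬s ∨ q ∨ ¬p) ∧ ¬r

((¬t ∧ ¬s) ∨ (q ∧ s) ∨ (r ∧ ¬p)) ∧ ¬r
≡ (¬t ∨ q ∨ r) ∧ (¬t ∨ q ∨ ¬p) ∧ (¬t ∨ s ∨ r) ∧ (¬t ∨ s ∨ ¬p) ∧ (¬s ∨ q ∨ r) ∧ (¬s ∨ q ∨ ¬p) ∧ (¬s ∨ s ∨ r) ∧ (¬s ∨ s ∨ ¬p) ∧ ¬r
≡ (¬t ∨ q ∨ r) ∧ (¬t ∨ q ∨ ¬p) ∧ (¬t ∨ s ∨ r) ∧ (¬t ∨ s ∨ ¬p) ∧ (¬s ∨ q ∨ r) ∧ (¬s ∨ q ∨ ¬p) ∧ ¬r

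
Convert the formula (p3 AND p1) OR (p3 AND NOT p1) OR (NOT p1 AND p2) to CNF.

(p3 AND p1) OR (p3 AND NOT p1) OR (NOT p1 AND p2)
≡ (p3 OR p3 OR NOT p1) AND (p3 OR p3 OR p2) AND (p3 OR NOT p1 OR NOT p1) AND (p3 OR NOT p1 OR p2) AND (p1 OR p3 OR NOT p1) AND (p1 OR p3 OR p2) AND (p1 OR NOT p1 OR NOT p1) AND (p1 OR NOT p1 OR p2)   (distribute OR over AND)
≡ (p3 OR NOT p1) AND (p3 OR p2)   (simplify)

(p3 OR NOT p1) AND (p3 OR p2)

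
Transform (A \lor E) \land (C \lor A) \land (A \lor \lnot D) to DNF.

(A \lor E) \land (C \lor A) \land (A \lor \lnot D)
= (A \land C \land A) \lor (A \land C \land \lnot D) \lor (A \land A \land A) \lor (A \land A \land \lnot D) \lor (E \land C \land A) \lor (E \land C \land \lnot D) \lor (E \land A \land A) \lor (E \land A \land \lnot D)   [distribute \land over \lor]
= A \lor (E \land C \land \lnot D)   [simplify]

A \lor (E \land C \land \lnot D)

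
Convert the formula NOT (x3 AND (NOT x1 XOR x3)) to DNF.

NOT (x3 AND (NOT x1 XOR x3))
⇔ NOT (x3 AND ((NOT x1 AND NOT x3) OR (NOT NOT x1 AND x3)))   (expand XOR)
⇔ NOT x3 OR NOT ((NOT x1 AND NOT x3) OR (NOT NOT x1 AND x3))   (De Morgan)
⇔ NOT x3 OR (NOT (NOT x1 AND NOT x3) AND NOT (NOT NOT x1 AND x3))   (De Morgan)
⇔ NOT x3 OR ((NOT NOT x1 OR NOT NOT x3) AND NOT (NOT NOT x1 AND x3))   (De Morgan)
⇔ NOT x3 OR ((x1 OR NOT NOT x3) AND NOT (NOT NOT x1 AND x3))   (double negation)
⇔ NOT x3 OR ((x1 OR x3) AND NOT (NOT NOT x1 AND x3))   (double negation)
⇔ NOT x3 OR ((x1 OR x3) AND (NOT NOT NOT x1 OR NOT x3))   (De Morgan)
⇔ NOT x3 OR ((x1 OR x3) AND (NOT x1 OR NOT x3))   (double negation)
⇔ NOT x3 OR (x1 AND NOT x1) OR (x1 AND NOT x3) OR (x3 AND NOT x1) OR (x3 AND NOT x3)   (distribute AND over OR)
⇔ NOT x3 OR (x3 AND NOT x1)   (simplify)

NOT x3 OR (x3 AND NOT x1)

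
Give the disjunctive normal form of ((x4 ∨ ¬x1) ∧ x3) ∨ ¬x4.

(x4 ∧ x3) ∨ (¬x1 ∧ x3) ∨ ¬x4

((x4 ∨ ¬x1) ∧ x3) ∨ ¬x4
= (x4 ∧ x3) ∨ (¬x1 ∧ x3) ∨ ¬x4   [distribute ∧ over ∨]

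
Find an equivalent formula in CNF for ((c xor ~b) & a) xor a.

((c xor ~b) & a) xor a
⇔ (((c xor ~b) & a) | a) & ~((c xor ~b) & a & a)   [expand xor]
⇔ (((c | ~b) & ~(c & ~b) & a) | a) & ~((c xor ~b) & a & a)   [expand xor]
⇔ (((c | ~b) & ~(c & ~b) & a) | a) & ~((c | ~b) & ~(c & ~b) & a & a)   [expand xor]
⇔ (((c | ~b) & (~c | ~~b) & a) | a) & ~((c | ~b) & ~(c & ~b) & a & a)   [De Morgan]
⇔ (((c | ~b) & (~c | b) & a) | a) & ~((c | ~b) & ~(c & ~b) & a & a)   [double negation]
⇔ (((c | ~b) & (~c | b) & a) | a) & (~(c | ~b) | ~~(c & ~b) | ~a | ~a)   [De Morgan]
⇔ (((c | ~b) & (~c | b) & a) | a) & ((~c & ~~b) | ~~(c & ~b) | ~a | ~a)   [De Morgan]
⇔ (((c | ~b) & (~c | b) & a) | a) & ((~c & b) | ~~(c & ~b) | ~a | ~a)   [double negation]
⇔ (((c | ~b) & (~c | b) & a) | a) & ((~c & b) | (c & ~b) | ~a | ~a)   [double negation]
⇔ (c | ~b | a) & (~c | b | a) & (a | a) & (~c | c | ~a | ~a) & (~c | ~b | ~a | ~a) & (b | c | ~a | ~a) & (b | ~b | ~a | ~a)   [distribute | over &]
⇔ a & (~c | ~b | ~a) & (b | c | ~a)   [simplify]

a & (~c | ~b | ~a) & (b | c | ~a)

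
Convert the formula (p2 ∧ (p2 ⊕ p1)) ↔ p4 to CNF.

(¬p2 ∨ p1 ∨ p4) ∧ (¬p4 ∨ p2) ∧ (¬p4 ∨ ¬p2 ∨ ¬p1)

(p2 ∧ (p2 ⊕ p1)) ↔ p4
⇔ ((p2 ∧ (p2 ⊕ p1)) → p4) ∧ (p4 → (p2 ∧ (p2 ⊕ p1)))   (eliminate ↔)
⇔ (¬(p2 ∧ (p2 ⊕ p1)) ∨ p4) ∧ (p4 → (p2 ∧ (p2 ⊕ p1)))   (eliminate →)
⇔ (¬(p2 ∧ (p2 ∨ p1) ∧ ¬(p2 ∧ p1)) ∨ p4) ∧ (p4 → (p2 ∧ (p2 ⊕ p1)))   (expand ⊕)
⇔ (¬(p2 ∧ (p2 ∨ p1) ∧ ¬(p2 ∧ p1)) ∨ p4) ∧ (¬p4 ∨ (p2 ∧ (p2 ⊕ p1)))   (eliminate →)
⇔ (¬(p2 ∧ (p2 ∨ p1) ∧ ¬(p2 ∧ p1)) ∨ p4) ∧ (¬p4 ∨ (p2 ∧ (p2 ∨ p1) ∧ ¬(p2 ∧ p1)))   (expand ⊕)
⇔ (¬p2 ∨ ¬(p2 ∨ p1) ∨ ¬¬(p2 ∧ p1) ∨ p4) ∧ (¬p4 ∨ (p2 ∧ (p2 ∨ p1) ∧ ¬(p2 ∧ p1)))   (De Morgan)
⇔ (¬p2 ∨ (¬p2 ∧ ¬p1) ∨ ¬¬(p2 ∧ p1) ∨ p4) ∧ (¬p4 ∨ (p2 ∧ (p2 ∨ p1) ∧ ¬(p2 ∧ p1)))   (De Morgan)
⇔ (¬p2 ∨ (¬p2 ∧ ¬p1) ∨ (p2 ∧ p1) ∨ p4) ∧ (¬p4 ∨ (p2 ∧ (p2 ∨ p1) ∧ ¬(p2 ∧ p1)))   (double negation)
⇔ (¬p2 ∨ (¬p2 ∧ ¬p1) ∨ (p2 ∧ p1) ∨ p4) ∧ (¬p4 ∨ (p2 ∧ (p2 ∨ p1) ∧ (¬p2 ∨ ¬p1)))   (De Morgan)
⇔ (¬p2 ∨ ¬p2 ∨ p2 ∨ p4) ∧ (¬p2 ∨ ¬p2 ∨ p1 ∨ p4) ∧ (¬p2 ∨ ¬p1 ∨ p2 ∨ p4) ∧ (¬p2 ∨ ¬p1 ∨ p1 ∨ p4) ∧ (¬p4 ∨ p2) ∧ (¬p4 ∨ p2 ∨ p1) ∧ (¬p4 ∨ ¬p2 ∨ ¬p1)   (distribute ∨ over ∧)
⇔ (¬p2 ∨ p1 ∨ p4) ∧ (¬p4 ∨ p2) ∧ (¬p4 ∨ ¬p2 ∨ ¬p1)   (simplify)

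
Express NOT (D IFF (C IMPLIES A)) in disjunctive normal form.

NOT (D IFF (C IMPLIES A))
≡ NOT ((D IMPLIES (C IMPLIES A)) AND ((C IMPLIES A) IMPLIES D))   — eliminate IFF
≡ NOT ((NOT D OR (C IMPLIES A)) AND ((C IMPLIES A) IMPLIES D))   — eliminate IMPLIES
≡ NOT ((NOT D OR NOT C OR A) AND ((C IMPLIES A) IMPLIES D))   — eliminate IMPLIES
≡ NOT ((NOT D OR NOT C OR A) AND (NOT (C IMPLIES A) OR D))   — eliminate IMPLIES
≡ NOT ((NOT D OR NOT C OR A) AND (NOT (NOT C OR A) OR D))   — eliminate IMPLIES
≡ NOT (NOT D OR NOT C OR A) OR NOT (NOT (NOT C OR A) OR D)   — De Morgan
≡ (NOT NOT D AND NOT NOT C AND NOT A) OR NOT (NOT (NOT C OR A) OR D)   — De Morgan
≡ (D AND NOT NOT C AND NOT A) OR NOT (NOT (NOT C OR A) OR D)   — double negation
≡ (D AND C AND NOT A) OR NOT (NOT (NOT C OR A) OR D)   — double negation
≡ (D AND C AND NOT A) OR (NOT NOT (NOT C OR A) AND NOT D)   — De Morgan
≡ (D AND C AND NOT A) OR ((NOT C OR A) AND NOT D)   — double negation
≡ (D AND C AND NOT A) OR (NOT C AND NOT D) OR (A AND NOT D)   — distribute AND over OR

(D AND C AND NOT A) OR (NOT C AND NOT D) OR (A AND NOT D)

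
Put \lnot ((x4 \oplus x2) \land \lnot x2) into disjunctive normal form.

\lnot ((x4 \oplus x2) \land \lnot x2)
= \lnot (((x4 \land \lnot x2) \lor (\lnot x4 \land x2)) \land \lnot x2)   [expand \oplus]
= \lnot ((x4 \land \lnot x2) \lor (\lnot x4 \land x2)) \lor \lnot \lnot x2   [De Morgan]
= (\lnot (x4 \land \lnot x2) \land \lnot (\lnot x4 \land x2)) \lor \lnot \lnot x2   [De Morgan]
= ((\lnot x4 \lor \lnot \lnot x2) \land \lnot (\lnot x4 \land x2)) \lor \lnot \lnot x2   [De Morgan]
= ((\lnot x4 \lor x2) \land \lnot (\lnot x4 \land x2)) \lor \lnot \lnot x2   [double negation]
= ((\lnot x4 \lor x2) \land (\lnot \lnot x4 \lor \lnot x2)) \lor \lnot \lnot x2   [De Morgan]
= ((\lnot x4 \lor x2) \land (x4 \lor \lnot x2)) \lor \lnot \lnot x2   [double negation]
= ((\lnot x4 \lor x2) \land (x4 \lor \lnot x2)) \lor x2   [double negation]
= (\lnot x4 \land x4) \lor (\lnot x4 \land \lnot x2) \lor (x2 \land x4) \lor (x2 \land \lnot x2) \lor x2   [distribute \land over \lor]
= (\lnot x4 \land \lnot x2) \lor x2   [simplify]

(\lnot x4 \land \lnot x2) \lor x2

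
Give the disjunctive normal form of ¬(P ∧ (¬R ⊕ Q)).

¬P ∨ (R ∧ ¬Q) ∨ (Q ∧ ¬R)

¬(P ∧ (¬R ⊕ Q))
⇔ ¬(P ∧ ((¬R ∧ ¬Q) ∨ (¬¬R ∧ Q)))   [expand ⊕]
⇔ ¬P ∨ ¬((¬R ∧ ¬Q) ∨ (¬¬R ∧ Q))   [De Morgan]
⇔ ¬P ∨ (¬(¬R ∧ ¬Q) ∧ ¬(¬¬R ∧ Q))   [De Morgan]
⇔ ¬P ∨ ((¬¬R ∨ ¬¬Q) ∧ ¬(¬¬R ∧ Q))   [De Morgan]
⇔ ¬P ∨ ((R ∨ ¬¬Q) ∧ ¬(¬¬R ∧ Q))   [double negation]
⇔ ¬P ∨ ((R ∨ Q) ∧ ¬(¬¬R ∧ Q))   [double negation]
⇔ ¬P ∨ ((R ∨ Q) ∧ (¬¬¬R ∨ ¬Q))   [De Morgan]
⇔ ¬P ∨ ((R ∨ Q) ∧ (¬R ∨ ¬Q))   [double negation]
⇔ ¬P ∨ (R ∧ ¬R) ∨ (R ∧ ¬Q) ∨ (Q ∧ ¬R) ∨ (Q ∧ ¬Q)   [distribute ∧ over ∨]
⇔ ¬P ∨ (R ∧ ¬Q) ∨ (Q ∧ ¬R)   [simplify]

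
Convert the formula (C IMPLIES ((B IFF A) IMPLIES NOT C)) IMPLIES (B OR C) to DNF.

(C IMPLIES ((B IFF A) IMPLIES NOT C)) IMPLIES (B OR C)
≡ NOT (C IMPLIES ((B IFF A) IMPLIES NOT C)) OR B OR C   (eliminate IMPLIES)
≡ NOT (NOT C OR ((B IFF A) IMPLIES NOT C)) OR B OR C   (eliminate IMPLIES)
≡ NOT (NOT C OR NOT (B IFF A) OR NOT C) OR B OR C   (eliminate IMPLIES)
≡ NOT (NOT C OR NOT ((B IMPLIES A) AND (A IMPLIES B)) OR NOT C) OR B OR C   (eliminate IFF)
≡ NOT (NOT C OR NOT ((NOT B OR A) AND (A IMPLIES B)) OR NOT C) OR B OR C   (eliminate IMPLIES)
≡ NOT (NOT C OR NOT ((NOT B OR A) AND (NOT A OR B)) OR NOT C) OR B OR C   (eliminate IMPLIES)
≡ (NOT NOT C AND NOT NOT ((NOT B OR A) AND (NOT A OR B)) AND NOT NOT C) OR B OR C   (De Morgan)
≡ (C AND NOT NOT ((NOT B OR A) AND (NOT A OR B)) AND NOT NOT C) OR B OR C   (double negation)
≡ (C AND (NOT B OR A) AND (NOT A OR B) AND NOT NOT C) OR B OR C   (double negation)
≡ (C AND (NOT B OR A) AND (NOT A OR B) AND C) OR B OR C   (double negation)
≡ (C AND NOT B AND NOT A AND C) OR (C AND NOT B AND B AND C) OR (C AND A AND NOT A AND C) OR (C AND A AND B AND C) OR B OR C   (distribute AND over OR)
≡ B OR C   (simplify)

B OR C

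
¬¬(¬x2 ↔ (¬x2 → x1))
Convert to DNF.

¬¬(¬x2 ↔ (¬x2 → x1))
≡ ¬¬((¬x2 → (¬x2 → x1)) ∧ ((¬x2 → x1) → ¬x2))   — eliminate ↔
≡ ¬¬((¬¬x2 ∨ (¬x2 → x1)) ∧ ((¬x2 → x1) → ¬x2))   — eliminate →
≡ ¬¬((¬¬x2 ∨ ¬¬x2 ∨ x1) ∧ ((¬x2 → x1) → ¬x2))   — eliminate →
≡ ¬¬((¬¬x2 ∨ ¬¬x2 ∨ x1) ∧ (¬(¬x2 → x1) ∨ ¬x2))   — eliminate →
≡ ¬¬((¬¬x2 ∨ ¬¬x2 ∨ x1) ∧ (¬(¬¬x2 ∨ x1) ∨ ¬x2))   — eliminate →
≡ (¬¬x2 ∨ ¬¬x2 ∨ x1) ∧ (¬(¬¬x2 ∨ x1) ∨ ¬x2)   — double negation
≡ (x2 ∨ ¬¬x2 ∨ x1) ∧ (¬(¬¬x2 ∨ x1) ∨ ¬x2)   — double negation
≡ (x2 ∨ x2 ∨ x1) ∧ (¬(¬¬x2 ∨ x1) ∨ ¬x2)   — double negation
≡ (x2 ∨ x2 ∨ x1) ∧ ((¬¬¬x2 ∧ ¬x1) ∨ ¬x2)   — De Morgan
≡ (x2 ∨ x2 ∨ x1) ∧ ((¬x2 ∧ ¬x1) ∨ ¬x2)   — double negation
≡ (x2 ∧ ¬x2 ∧ ¬x1) ∨ (x2 ∧ ¬x2) ∨ (x2 ∧ ¬x2 ∧ ¬x1) ∨ (x2 ∧ ¬x2) ∨ (x1 ∧ ¬x2 ∧ ¬x1) ∨ (x1 ∧ ¬x2)   — distribute ∧ over ∨
≡ x1 ∧ ¬x2   — simplify

x1 ∧ ¬x2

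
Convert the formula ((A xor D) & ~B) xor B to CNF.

((A xor D) & ~B) xor B
≡ (((A xor D) & ~B) | B) & ~((A xor D) & ~B & B)   (expand xor)
≡ (((A | D) & ~(A & D) & ~B) | B) & ~((A xor D) & ~B & B)   (expand xor)
≡ (((A | D) & ~(A & D) & ~B) | B) & ~((A | D) & ~(A & D) & ~B & B)   (expand xor)
≡ (((A | D) & (~A | ~D) & ~B) | B) & ~((A | D) & ~(A & D) & ~B & B)   (De Morgan)
≡ (((A | D) & (~A | ~D) & ~B) | B) & (~(A | D) | ~~(A & D) | ~~B | ~B)   (De Morgan)
≡ (((A | D) & (~A | ~D) & ~B) | B) & ((~A & ~D) | ~~(A & D) | ~~B | ~B)   (De Morgan)
≡ (((A | D) & (~A | ~D) & ~B) | B) & ((~A & ~D) | (A & D) | ~~B | ~B)   (double negation)
≡ (((A | D) & (~A | ~D) & ~B) | B) & ((~A & ~D) | (A & D) | B | ~B)   (double negation)
≡ (A | D | B) & (~A | ~D | B) & (~B | B) & (~A | A | B | ~B) & (~A | D | B | ~B) & (~D | A | B | ~B) & (~D | D | B | ~B)   (distribute | over &)
≡ (A | D | B) & (~A | ~D | B)   (simplify)

(A | D | B) & (~A | ~D | B)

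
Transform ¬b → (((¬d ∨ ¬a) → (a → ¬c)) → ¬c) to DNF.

¬b → (((¬d ∨ ¬a) → (a → ¬c)) → ¬c)
≡ ¬¬b ∨ (((¬d ∨ ¬a) → (a → ¬c)) → ¬c)   [eliminate →]
≡ ¬¬b ∨ ¬((¬d ∨ ¬a) → (a → ¬c)) ∨ ¬c   [eliminate →]
≡ ¬¬b ∨ ¬(¬(¬d ∨ ¬a) ∨ (a → ¬c)) ∨ ¬c   [eliminate →]
≡ ¬¬b ∨ ¬(¬(¬d ∨ ¬a) ∨ ¬a ∨ ¬c) ∨ ¬c   [eliminate →]
≡ b ∨ ¬(¬(¬d ∨ ¬a) ∨ ¬a ∨ ¬c) ∨ ¬c   [double negation]
≡ b ∨ (¬¬(¬d ∨ ¬a) ∧ ¬¬a ∧ ¬¬c) ∨ ¬c   [De Morgan]
≡ b ∨ ((¬d ∨ ¬a) ∧ ¬¬a ∧ ¬¬c) ∨ ¬c   [double negation]
≡ b ∨ ((¬d ∨ ¬a) ∧ a ∧ ¬¬c) ∨ ¬c   [double negation]
≡ b ∨ ((¬d ∨ ¬a) ∧ a ∧ c) ∨ ¬c   [double negation]
≡ b ∨ (¬d ∧ a ∧ c) ∨ (¬a ∧ a ∧ c) ∨ ¬c   [distribute ∧ over ∨]
≡ b ∨ (¬d ∧ a ∧ c) ∨ ¬c   [simplify]

b ∨ (¬d ∧ a ∧ c) ∨ ¬c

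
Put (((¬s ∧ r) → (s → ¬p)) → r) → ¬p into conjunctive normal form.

¬r ∨ ¬p

(((¬s ∧ r) → (s → ¬p)) → r) → ¬p
≡ ¬(((¬s ∧ r) → (s → ¬p)) → r) ∨ ¬p   (eliminate →)
≡ ¬(¬((¬s ∧ r) → (s → ¬p)) ∨ r) ∨ ¬p   (eliminate →)
≡ ¬(¬(¬(¬s ∧ r) ∨ (s → ¬p)) ∨ r) ∨ ¬p   (eliminate →)
≡ ¬(¬(¬(¬s ∧ r) ∨ ¬s ∨ ¬p) ∨ r) ∨ ¬p   (eliminate →)
≡ (¬¬(¬(¬s ∧ r) ∨ ¬s ∨ ¬p) ∧ ¬r) ∨ ¬p   (De Morgan)
≡ ((¬(¬s ∧ r) ∨ ¬s ∨ ¬p) ∧ ¬r) ∨ ¬p   (double negation)
≡ ((¬¬s ∨ ¬r ∨ ¬s ∨ ¬p) ∧ ¬r) ∨ ¬p   (De Morgan)
≡ ((s ∨ ¬r ∨ ¬s ∨ ¬p) ∧ ¬r) ∨ ¬p   (double negation)
≡ (s ∨ ¬r ∨ ¬s ∨ ¬p ∨ ¬p) ∧ (¬r ∨ ¬p)   (distribute ∨ over ∧)
≡ ¬r ∨ ¬p   (simplify)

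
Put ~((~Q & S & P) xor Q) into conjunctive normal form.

(Q | ~S | ~P) & ~Q

~((~Q & S & P) xor Q)
≡ ~(((~Q & S & P) | Q) & ~(~Q & S & P & Q))   [expand xor]
≡ ~((~Q & S & P) | Q) | ~~(~Q & S & P & Q)   [De Morgan]
≡ (~(~Q & S & P) & ~Q) | ~~(~Q & S & P & Q)   [De Morgan]
≡ ((~~Q | ~S | ~P) & ~Q) | ~~(~Q & S & P & Q)   [De Morgan]
≡ ((Q | ~S | ~P) & ~Q) | ~~(~Q & S & P & Q)   [double negation]
≡ ((Q | ~S | ~P) & ~Q) | (~Q & S & P & Q)   [double negation]
≡ (Q | ~S | ~P | ~Q) & (Q | ~S | ~P | S) & (Q | ~S | ~P | P) & (Q | ~S | ~P | Q) & (~Q | ~Q) & (~Q | S) & (~Q | P) & (~Q | Q)   [distribute | over &]
≡ (Q | ~S | ~P) & ~Q   [simplify]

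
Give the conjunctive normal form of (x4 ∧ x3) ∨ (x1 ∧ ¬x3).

(x4 ∨ x1) ∧ (x4 ∨ ¬x3) ∧ (x3 ∨ x1)

(x4 ∧ x3) ∨ (x1 ∧ ¬x3)
≡ (x4 ∨ x1) ∧ (x4 ∨ ¬x3) ∧ (x3 ∨ x1) ∧ (x3 ∨ ¬x3)   [distribute ∨ over ∧]
≡ (x4 ∨ x1) ∧ (x4 ∨ ¬x3) ∧ (x3 ∨ x1)   [simplify]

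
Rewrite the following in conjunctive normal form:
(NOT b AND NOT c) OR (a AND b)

(NOT b OR a) AND (NOT c OR a) AND (NOT c OR b)

(NOT b AND NOT c) OR (a AND b)
⇔ (NOT b OR a) AND (NOT b OR b) AND (NOT c OR a) AND (NOT c OR b)
⇔ (NOT b OR a) AND (NOT c OR a) AND (NOT c OR b)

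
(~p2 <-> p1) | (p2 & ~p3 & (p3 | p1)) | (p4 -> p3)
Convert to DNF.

(~p2 <-> p1) | (p2 & ~p3 & (p3 | p1)) | (p4 -> p3)
⇔ ((~p2 -> p1) & (p1 -> ~p2)) | (p2 & ~p3 & (p3 | p1)) | (p4 -> p3)   (eliminate <->)
⇔ ((~~p2 | p1) & (p1 -> ~p2)) | (p2 & ~p3 & (p3 | p1)) | (p4 -> p3)   (eliminate ->)
⇔ ((~~p2 | p1) & (~p1 | ~p2)) | (p2 & ~p3 & (p3 | p1)) | (p4 -> p3)   (eliminate ->)
⇔ ((~~p2 | p1) & (~p1 | ~p2)) | (p2 & ~p3 & (p3 | p1)) | ~p4 | p3   (eliminate ->)
⇔ ((p2 | p1) & (~p1 | ~p2)) | (p2 & ~p3 & (p3 | p1)) | ~p4 | p3   (double negation)
⇔ (p2 & ~p1) | (p2 & ~p2) | (p1 & ~p1) | (p1 & ~p2) | (p2 & ~p3 & p3) | (p2 & ~p3 & p1) | ~p4 | p3   (distribute & over |)
⇔ (p2 & ~p1) | (p1 & ~p2) | (p2 & ~p3 & p1) | ~p4 | p3   (simplify)

(p2 & ~p1) | (p1 & ~p2) | (p2 & ~p3 & p1) | ~p4 | p3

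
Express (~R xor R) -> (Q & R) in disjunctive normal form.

(~R xor R) -> (Q & R)
≡ ~(~R xor R) | (Q & R)   [eliminate ->]
≡ ~((~R & ~R) | (~~R & R)) | (Q & R)   [expand xor]
≡ (~(~R & ~R) & ~(~~R & R)) | (Q & R)   [De Morgan]
≡ ((~~R | ~~R) & ~(~~R & R)) | (Q & R)   [De Morgan]
≡ ((R | ~~R) & ~(~~R & R)) | (Q & R)   [double negation]
≡ ((R | R) & ~(~~R & R)) | (Q & R)   [double negation]
≡ ((R | R) & (~~~R | ~R)) | (Q & R)   [De Morgan]
≡ ((R | R) & (~R | ~R)) | (Q & R)   [double negation]
≡ (R & ~R) | (R & ~R) | (R & ~R) | (R & ~R) | (Q & R)   [distribute & over |]
≡ Q & R   [simplify]

Q & R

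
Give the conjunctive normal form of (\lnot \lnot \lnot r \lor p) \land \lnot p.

(\lnot \lnot \lnot r \lor p) \land \lnot p
≡ (\lnot r \lor p) \land \lnot p   (double negation)

(\lnot r \lor p) \land \lnot p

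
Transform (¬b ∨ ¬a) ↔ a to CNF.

(¬b ∨ ¬a) ↔ a
= ((¬b ∨ ¬a) → a) ∧ (a → (¬b ∨ ¬a))   (eliminate ↔)
= (¬(¬b ∨ ¬a) ∨ a) ∧ (a → (¬b ∨ ¬a))   (eliminate →)
= (¬(¬b ∨ ¬a) ∨ a) ∧ (¬a ∨ ¬b ∨ ¬a)   (eliminate →)
= ((¬¬b ∧ ¬¬a) ∨ a) ∧ (¬a ∨ ¬b ∨ ¬a)   (De Morgan)
= ((b ∧ ¬¬a) ∨ a) ∧ (¬a ∨ ¬b ∨ ¬a)   (double negation)
= ((b ∧ a) ∨ a) ∧ (¬a ∨ ¬b ∨ ¬a)   (double negation)
= (b ∨ a) ∧ (a ∨ a) ∧ (¬a ∨ ¬b ∨ ¬a)   (distribute ∨ over ∧)
= a ∧ (¬a ∨ ¬b)   (simplify)

a ∧ (¬a ∨ ¬b)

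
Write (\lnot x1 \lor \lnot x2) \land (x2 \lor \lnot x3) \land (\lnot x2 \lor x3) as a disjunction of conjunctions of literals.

(\lnot x1 \land x2 \land x3) \lor (\lnot x2 \land \lnot x3)

(\lnot x1 \lor \lnot x2) \land (x2 \lor \lnot x3) \land (\lnot x2 \lor x3)
= (\lnot x1 \land x2 \land \lnot x2) \lor (\lnot x1 \land x2 \land x3) \lor (\lnot x1 \land \lnot x3 \land \lnot x2) \lor (\lnot x1 \land \lnot x3 \land x3) \lor (\lnot x2 \land x2 \land \lnot x2) \lor (\lnot x2 \land x2 \land x3) \lor (\lnot x2 \land \lnot x3 \land \lnot x2) \lor (\lnot x2 \land \lnot x3 \land x3)   [distribute \land over \lor]
= (\lnot x1 \land x2 \land x3) \lor (\lnot x2 \land \lnot x3)   [simplify]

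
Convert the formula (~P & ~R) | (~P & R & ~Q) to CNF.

(~P & ~R) | (~P & R & ~Q)
≡ (~P | ~P) & (~P | R) & (~P | ~Q) & (~R | ~P) & (~R | R) & (~R | ~Q)   — distribute | over &
≡ ~P & (~R | ~Q)   — simplify

~P & (~R | ~Q)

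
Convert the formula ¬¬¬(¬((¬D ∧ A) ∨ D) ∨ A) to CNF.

(A ∨ D) ∧ ¬A

¬¬¬(¬((¬D ∧ A) ∨ D) ∨ A)
≡ ¬(¬((¬D ∧ A) ∨ D) ∨ A)   [double negation]
≡ ¬¬((¬D ∧ A) ∨ D) ∧ ¬A   [De Morgan]
≡ ((¬D ∧ A) ∨ D) ∧ ¬A   [double negation]
≡ (¬D ∨ D) ∧ (A ∨ D) ∧ ¬A   [distribute ∨ over ∧]
≡ (A ∨ D) ∧ ¬A   [simplify]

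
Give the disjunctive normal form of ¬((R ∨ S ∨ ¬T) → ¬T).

¬((R ∨ S ∨ ¬T) → ¬T)
⇔ ¬(¬(R ∨ S ∨ ¬T) ∨ ¬T)
⇔ ¬¬(R ∨ S ∨ ¬T) ∧ ¬¬T
⇔ (R ∨ S ∨ ¬T) ∧ ¬¬T
⇔ (R ∨ S ∨ ¬T) ∧ T
⇔ (R ∧ T) ∨ (S ∧ T) ∨ (¬T ∧ T)
⇔ (R ∧ T) ∨ (S ∧ T)

(R ∧ T) ∨ (S ∧ T)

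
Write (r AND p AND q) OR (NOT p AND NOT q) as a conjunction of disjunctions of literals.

(r OR NOT p) AND (r OR NOT q) AND (p OR NOT q) AND (q OR NOT p)

(r AND p AND q) OR (NOT p AND NOT q)
⇔ (r OR NOT p) AND (r OR NOT q) AND (p OR NOT p) AND (p OR NOT q) AND (q OR NOT p) AND (q OR NOT q)   (distribute OR over AND)
⇔ (r OR NOT p) AND (r OR NOT q) AND (p OR NOT q) AND (q OR NOT p)   (simplify)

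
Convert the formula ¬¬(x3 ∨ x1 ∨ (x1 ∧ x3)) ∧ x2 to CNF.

(x3 ∨ x1) ∧ x2

¬¬(x3 ∨ x1 ∨ (x1 ∧ x3)) ∧ x2
= (x3 ∨ x1 ∨ (x1 ∧ x3)) ∧ x2   (double negation)
= (x3 ∨ x1 ∨ x1) ∧ (x3 ∨ x1 ∨ x3) ∧ x2   (distribute ∨ over ∧)
= (x3 ∨ x1) ∧ x2   (simplify)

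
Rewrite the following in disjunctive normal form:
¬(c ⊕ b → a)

c ∧ ¬b ∧ ¬a ∨ ¬c ∧ b ∧ ¬a

¬(c ⊕ b → a)
⇔ ¬(¬(c ⊕ b) ∨ a)   [eliminate →]
⇔ ¬(¬(c ∧ ¬b ∨ ¬c ∧ b) ∨ a)   [expand ⊕]
⇔ ¬¬(c ∧ ¬b ∨ ¬c ∧ b) ∧ ¬a   [De Morgan]
⇔ (c ∧ ¬b ∨ ¬c ∧ b) ∧ ¬a   [double negation]
⇔ c ∧ ¬b ∧ ¬a ∨ ¬c ∧ b ∧ ¬a   [distribute ∧ over ∨]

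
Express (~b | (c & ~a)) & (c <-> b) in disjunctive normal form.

(~b | (c & ~a)) & (c <-> b)
≡ (~b | (c & ~a)) & (c -> b) & (b -> c)
≡ (~b | (c & ~a)) & (~c | b) & (b -> c)
≡ (~b | (c & ~a)) & (~c | b) & (~b | c)
≡ (~b & ~c & ~b) | (~b & ~c & c) | (~b & b & ~b) | (~b & b & c) | (c & ~a & ~c & ~b) | (c & ~a & ~c & c) | (c & ~a & b & ~b) | (c & ~a & b & c)
≡ (~b & ~c) | (c & ~a & b)

(~b & ~c) | (c & ~a & b)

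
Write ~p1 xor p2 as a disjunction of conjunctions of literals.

~p1 xor p2
= (~p1 & ~p2) | (~~p1 & p2)
= (~p1 & ~p2) | (p1 & p2)

(~p1 & ~p2) | (p1 & p2)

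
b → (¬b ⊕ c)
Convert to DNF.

¬b ∨ (b ∧ c)

b → (¬b ⊕ c)
≡ ¬b ∨ (¬b ⊕ c)   [eliminate →]
≡ ¬b ∨ (¬b ∧ ¬c) ∨ (¬¬b ∧ c)   [expand ⊕]
≡ ¬b ∨ (¬b ∧ ¬c) ∨ (b ∧ c)   [double negation]
≡ ¬b ∨ (b ∧ c)   [simplify]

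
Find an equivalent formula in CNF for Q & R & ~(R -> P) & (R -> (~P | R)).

Q & R & ~P

Q & R & ~(R -> P) & (R -> (~P | R))
≡ Q & R & ~(~R | P) & (R -> (~P | R))
≡ Q & R & ~(~R | P) & (~R | ~P | R)
≡ Q & R & ~~R & ~P & (~R | ~P | R)
≡ Q & R & R & ~P & (~R | ~P | R)
≡ Q & R & ~P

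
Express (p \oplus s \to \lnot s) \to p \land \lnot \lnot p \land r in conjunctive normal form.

(p \oplus s \to \lnot s) \to p \land \lnot \lnot p \land r
≡ \lnot (p \oplus s \to \lnot s) \lor p \land \lnot \lnot p \land r   [eliminate \to]
≡ \lnot (\lnot (p \oplus s) \lor \lnot s) \lor p \land \lnot \lnot p \land r   [eliminate \to]
≡ \lnot (\lnot ((p \lor s) \land \lnot (p \land s)) \lor \lnot s) \lor p \land \lnot \lnot p \land r   [expand \oplus]
≡ \lnot \lnot ((p \lor s) \land \lnot (p \land s)) \land \lnot \lnot s \lor p \land \lnot \lnot p \land r   [De Morgan]
≡ (p \lor s) \land \lnot (p \land s) \land \lnot \lnot s \lor p \land \lnot \lnot p \land r   [double negation]
≡ (p \lor s) \land (\lnot p \lor \lnot s) \land \lnot \lnot s \lor p \land \lnot \lnot p \land r   [De Morgan]
≡ (p \lor s) \land (\lnot p \lor \lnot s) \land s \lor p \land \lnot \lnot p \land r   [double negation]
≡ (p \lor s) \land (\lnot p \lor \lnot s) \land s \lor p \land p \land r   [double negation]
≡ (p \lor s \lor p) \land (p \lor s \lor p) \land (p \lor s \lor r) \land (\lnot p \lor \lnot s \lor p) \land (\lnot p \lor \lnot s \lor p) \land (\lnot p \lor \lnot s \lor r) \land (s \lor p) \land (s \lor p) \land (s \lor r)   [distribute \lor over \land]
≡ (p \lor s) \land (\lnot p \lor \lnot s \lor r) \land (s \lor r)   [simplify]

(p \lor s) \land (\lnot p \lor \lnot s \lor r) \land (s \lor r)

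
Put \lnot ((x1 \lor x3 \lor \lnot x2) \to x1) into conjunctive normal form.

(x1 \lor x3 \lor \lnot x2) \land \lnot x1

\lnot ((x1 \lor x3 \lor \lnot x2) \to x1)
≡ \lnot (\lnot (x1 \lor x3 \lor \lnot x2) \lor x1)   [eliminate \to]
≡ \lnot \lnot (x1 \lor x3 \lor \lnot x2) \land \lnot x1   [De Morgan]
≡ (x1 \lor x3 \lor \lnot x2) \land \lnot x1   [double negation]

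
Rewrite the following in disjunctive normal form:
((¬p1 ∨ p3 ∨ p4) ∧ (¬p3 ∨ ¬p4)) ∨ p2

(¬p1 ∧ ¬p3) ∨ (¬p1 ∧ ¬p4) ∨ (p3 ∧ ¬p4) ∨ (p4 ∧ ¬p3) ∨ p2

((¬p1 ∨ p3 ∨ p4) ∧ (¬p3 ∨ ¬p4)) ∨ p2
= (¬p1 ∧ ¬p3) ∨ (¬p1 ∧ ¬p4) ∨ (p3 ∧ ¬p3) ∨ (p3 ∧ ¬p4) ∨ (p4 ∧ ¬p3) ∨ (p4 ∧ ¬p4) ∨ p2   [distribute ∧ over ∨]
= (¬p1 ∧ ¬p3) ∨ (¬p1 ∧ ¬p4) ∨ (p3 ∧ ¬p4) ∨ (p4 ∧ ¬p3) ∨ p2   [simplify]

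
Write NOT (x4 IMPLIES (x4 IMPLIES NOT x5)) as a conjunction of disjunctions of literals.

x4 AND x5

NOT (x4 IMPLIES (x4 IMPLIES NOT x5))
= NOT (NOT x4 OR (x4 IMPLIES NOT x5))   — eliminate IMPLIES
= NOT (NOT x4 OR NOT x4 OR NOT x5)   — eliminate IMPLIES
= NOT NOT x4 AND NOT NOT x4 AND NOT NOT x5   — De Morgan
= x4 AND NOT NOT x4 AND NOT NOT x5   — double negation
= x4 AND x4 AND NOT NOT x5   — double negation
= x4 AND x4 AND x5   — double negation
= x4 AND x5   — simplify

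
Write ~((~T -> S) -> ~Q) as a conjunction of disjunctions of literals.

(T | S) & Q

~((~T -> S) -> ~Q)
= ~(~(~T -> S) | ~Q)   [eliminate ->]
= ~(~(~~T | S) | ~Q)   [eliminate ->]
= ~~(~~T | S) & ~~Q   [De Morgan]
= (~~T | S) & ~~Q   [double negation]
= (T | S) & ~~Q   [double negation]
= (T | S) & Q   [double negation]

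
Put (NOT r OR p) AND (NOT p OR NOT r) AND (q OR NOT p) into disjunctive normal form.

(NOT r OR p) AND (NOT p OR NOT r) AND (q OR NOT p)
≡ (NOT r AND NOT p AND q) OR (NOT r AND NOT p AND NOT p) OR (NOT r AND NOT r AND q) OR (NOT r AND NOT r AND NOT p) OR (p AND NOT p AND q) OR (p AND NOT p AND NOT p) OR (p AND NOT r AND q) OR (p AND NOT r AND NOT p)   — distribute AND over OR
≡ (NOT r AND NOT p) OR (NOT r AND q)   — simplify

(NOT r AND NOT p) OR (NOT r AND q)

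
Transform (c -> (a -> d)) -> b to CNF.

(c | b) & (a | b) & (~d | b)

(c -> (a -> d)) -> b
≡ ~(c -> (a -> d)) | b   — eliminate ->
≡ ~(~c | (a -> d)) | b   — eliminate ->
≡ ~(~c | ~a | d) | b   — eliminate ->
≡ (~~c & ~~a & ~d) | b   — De Morgan
≡ (c & ~~a & ~d) | b   — double negation
≡ (c & a & ~d) | b   — double negation
≡ (c | b) & (a | b) & (~d | b)   — distribute | over &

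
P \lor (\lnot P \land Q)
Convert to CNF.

P \lor Q

P \lor (\lnot P \land Q)
= (P \lor \lnot P) \land (P \lor Q)   [distribute \lor over \land]
= P \lor Q   [simplify]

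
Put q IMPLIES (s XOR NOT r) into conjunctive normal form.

q IMPLIES (s XOR NOT r)
≡ NOT q OR (s XOR NOT r)   (eliminate IMPLIES)
≡ NOT q OR ((s OR NOT r) AND NOT (s AND NOT r))   (expand XOR)
≡ NOT q OR ((s OR NOT r) AND (NOT s OR NOT NOT r))   (De Morgan)
≡ NOT q OR ((s OR NOT r) AND (NOT s OR r))   (double negation)
≡ (NOT q OR s OR NOT r) AND (NOT q OR NOT s OR r)   (distribute OR over AND)

(NOT q OR s OR NOT r) AND (NOT q OR NOT s OR r)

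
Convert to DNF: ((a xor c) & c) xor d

((a xor c) & c) xor d
⇔ ((a xor c) & c & ~d) | (~((a xor c) & c) & d)
⇔ (((a & ~c) | (~a & c)) & c & ~d) | (~((a xor c) & c) & d)
⇔ (((a & ~c) | (~a & c)) & c & ~d) | (~(((a & ~c) | (~a & c)) & c) & d)
⇔ (((a & ~c) | (~a & c)) & c & ~d) | ((~((a & ~c) | (~a & c)) | ~c) & d)
⇔ (((a & ~c) | (~a & c)) & c & ~d) | (((~(a & ~c) & ~(~a & c)) | ~c) & d)
⇔ (((a & ~c) | (~a & c)) & c & ~d) | ((((~a | ~~c) & ~(~a & c)) | ~c) & d)
⇔ (((a & ~c) | (~a & c)) & c & ~d) | ((((~a | c) & ~(~a & c)) | ~c) & d)
⇔ (((a & ~c) | (~a & c)) & c & ~d) | ((((~a | c) & (~~a | ~c)) | ~c) & d)
⇔ (((a & ~c) | (~a & c)) & c & ~d) | ((((~a | c) & (a | ~c)) | ~c) & d)
⇔ (a & ~c & c & ~d) | (~a & c & c & ~d) | (~a & a & d) | (~a & ~c & d) | (c & a & d) | (c & ~c & d) | (~c & d)
⇔ (~a & c & ~d) | (c & a & d) | (~c & d)

(~a & c & ~d) | (c & a & d) | (~c & d)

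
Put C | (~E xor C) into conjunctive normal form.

C | (~E xor C)
= C | ((~E | C) & ~(~E & C))   — expand xor
= C | ((~E | C) & (~~E | ~C))   — De Morgan
= C | ((~E | C) & (E | ~C))   — double negation
= (C | ~E | C) & (C | E | ~C)   — distribute | over &
= C | ~E   — simplify

C | ~E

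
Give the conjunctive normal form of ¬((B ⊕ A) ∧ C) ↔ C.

¬((B ⊕ A) ∧ C) ↔ C
≡ (¬((B ⊕ A) ∧ C) → C) ∧ (C → ¬((B ⊕ A) ∧ C))   [eliminate ↔]
≡ (¬¬((B ⊕ A) ∧ C) ∨ C) ∧ (C → ¬((B ⊕ A) ∧ C))   [eliminate →]
≡ (¬¬((B ∨ A) ∧ ¬(B ∧ A) ∧ C) ∨ C) ∧ (C → ¬((B ⊕ A) ∧ C))   [expand ⊕]
≡ (¬¬((B ∨ A) ∧ ¬(B ∧ A) ∧ C) ∨ C) ∧ (¬C ∨ ¬((B ⊕ A) ∧ C))   [eliminate →]
≡ (¬¬((B ∨ A) ∧ ¬(B ∧ A) ∧ C) ∨ C) ∧ (¬C ∨ ¬((B ∨ A) ∧ ¬(B ∧ A) ∧ C))   [expand ⊕]
≡ (((B ∨ A) ∧ ¬(B ∧ A) ∧ C) ∨ C) ∧ (¬C ∨ ¬((B ∨ A) ∧ ¬(B ∧ A) ∧ C))   [double negation]
≡ (((B ∨ A) ∧ (¬B ∨ ¬A) ∧ C) ∨ C) ∧ (¬C ∨ ¬((B ∨ A) ∧ ¬(B ∧ A) ∧ C))   [De Morgan]
≡ (((B ∨ A) ∧ (¬B ∨ ¬A) ∧ C) ∨ C) ∧ (¬C ∨ ¬(B ∨ A) ∨ ¬¬(B ∧ A) ∨ ¬C)   [De Morgan]
≡ (((B ∨ A) ∧ (¬B ∨ ¬A) ∧ C) ∨ C) ∧ (¬C ∨ (¬B ∧ ¬A) ∨ ¬¬(B ∧ A) ∨ ¬C)   [De Morgan]
≡ (((B ∨ A) ∧ (¬B ∨ ¬A) ∧ C) ∨ C) ∧ (¬C ∨ (¬B ∧ ¬A) ∨ (B ∧ A) ∨ ¬C)   [double negation]
≡ (B ∨ A ∨ C) ∧ (¬B ∨ ¬A ∨ C) ∧ (C ∨ C) ∧ (¬C ∨ ¬B ∨ B ∨ ¬C) ∧ (¬C ∨ ¬B ∨ A ∨ ¬C) ∧ (¬C ∨ ¬A ∨ B ∨ ¬C) ∧ (¬C ∨ ¬A ∨ A ∨ ¬C)   [distribute ∨ over ∧]
≡ C ∧ (¬C ∨ ¬B ∨ A) ∧ (¬C ∨ ¬A ∨ B)   [simplify]

C ∧ (¬C ∨ ¬B ∨ A) ∧ (¬C ∨ ¬A ∨ B)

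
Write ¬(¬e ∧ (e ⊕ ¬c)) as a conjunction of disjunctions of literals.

e ∨ c

¬(¬e ∧ (e ⊕ ¬c))
≡ ¬(¬e ∧ (e ∨ ¬c) ∧ ¬(e ∧ ¬c))   (expand ⊕)
≡ ¬¬e ∨ ¬(e ∨ ¬c) ∨ ¬¬(e ∧ ¬c)   (De Morgan)
≡ e ∨ ¬(e ∨ ¬c) ∨ ¬¬(e ∧ ¬c)   (double negation)
≡ e ∨ (¬e ∧ ¬¬c) ∨ ¬¬(e ∧ ¬c)   (De Morgan)
≡ e ∨ (¬e ∧ c) ∨ ¬¬(e ∧ ¬c)   (double negation)
≡ e ∨ (¬e ∧ c) ∨ (e ∧ ¬c)   (double negation)
≡ (e ∨ ¬e ∨ e) ∧ (e ∨ ¬e ∨ ¬c) ∧ (e ∨ c ∨ e) ∧ (e ∨ c ∨ ¬c)   (distribute ∨ over ∧)
≡ e ∨ c   (simplify)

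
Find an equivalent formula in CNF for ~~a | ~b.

~~a | ~b
= a | ~b   [double negation]

a | ~b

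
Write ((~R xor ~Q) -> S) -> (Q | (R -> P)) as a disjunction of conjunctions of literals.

(R & ~Q & ~S) | Q | ~R | P

((~R xor ~Q) -> S) -> (Q | (R -> P))
≡ ~((~R xor ~Q) -> S) | Q | (R -> P)   [eliminate ->]
≡ ~(~(~R xor ~Q) | S) | Q | (R -> P)   [eliminate ->]
≡ ~(~((~R & ~~Q) | (~~R & ~Q)) | S) | Q | (R -> P)   [expand xor]
≡ ~(~((~R & ~~Q) | (~~R & ~Q)) | S) | Q | ~R | P   [eliminate ->]
≡ (~~((~R & ~~Q) | (~~R & ~Q)) & ~S) | Q | ~R | P   [De Morgan]
≡ (((~R & ~~Q) | (~~R & ~Q)) & ~S) | Q | ~R | P   [double negation]
≡ (((~R & Q) | (~~R & ~Q)) & ~S) | Q | ~R | P   [double negation]
≡ (((~R & Q) | (R & ~Q)) & ~S) | Q | ~R | P   [double negation]
≡ (~R & Q & ~S) | (R & ~Q & ~S) | Q | ~R | P   [distribute & over |]
≡ (R & ~Q & ~S) | Q | ~R | P   [simplify]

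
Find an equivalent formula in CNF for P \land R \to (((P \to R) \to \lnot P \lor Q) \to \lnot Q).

\lnot P \lor \lnot R \lor \lnot Q

P \land R \to (((P \to R) \to \lnot P \lor Q) \to \lnot Q)
= \lnot (P \land R) \lor (((P \to R) \to \lnot P \lor Q) \to \lnot Q)   [eliminate \to]
= \lnot (P \land R) \lor \lnot ((P \to R) \to \lnot P \lor Q) \lor \lnot Q   [eliminate \to]
= \lnot (P \land R) \lor \lnot (\lnot (P \to R) \lor \lnot P \lor Q) \lor \lnot Q   [eliminate \to]
= \lnot (P \land R) \lor \lnot (\lnot (\lnot P \lor R) \lor \lnot P \lor Q) \lor \lnot Q   [eliminate \to]
= \lnot P \lor \lnot R \lor \lnot (\lnot (\lnot P \lor R) \lor \lnot P \lor Q) \lor \lnot Q   [De Morgan]
= \lnot P \lor \lnot R \lor \lnot \lnot (\lnot P \lor R) \land \lnot \lnot P \land \lnot Q \lor \lnot Q   [De Morgan]
= \lnot P \lor \lnot R \lor (\lnot P \lor R) \land \lnot \lnot P \land \lnot Q \lor \lnot Q   [double negation]
= \lnot P \lor \lnot R \lor (\lnot P \lor R) \land P \land \lnot Q \lor \lnot Q   [double negation]
= (\lnot P \lor \lnot R \lor \lnot P \lor R \lor \lnot Q) \land (\lnot P \lor \lnot R \lor P \lor \lnot Q) \land (\lnot P \lor \lnot R \lor \lnot Q \lor \lnot Q)   [distribute \lor over \land]
= \lnot P \lor \lnot R \lor \lnot Q   [simplify]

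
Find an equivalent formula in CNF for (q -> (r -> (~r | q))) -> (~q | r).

(q -> (r -> (~r | q))) -> (~q | r)
= ~(q -> (r -> (~r | q))) | ~q | r
= ~(~q | (r -> (~r | q))) | ~q | r
= ~(~q | ~r | ~r | q) | ~q | r
= (~~q & ~~r & ~~r & ~q) | ~q | r
= (q & ~~r & ~~r & ~q) | ~q | r
= (q & r & ~~r & ~q) | ~q | r
= (q & r & r & ~q) | ~q | r
= (q | ~q | r) & (r | ~q | r) & (r | ~q | r) & (~q | ~q | r)
= r | ~q

r | ~q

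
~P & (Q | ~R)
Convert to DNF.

(~P & Q) | (~P & ~R)

~P & (Q | ~R)
≡ (~P & Q) | (~P & ~R)   [distribute & over |]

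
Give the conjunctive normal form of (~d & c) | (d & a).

(~d | a) & (c | d) & (c | a)

(~d & c) | (d & a)
⇔ (~d | d) & (~d | a) & (c | d) & (c | a)   (distribute | over &)
⇔ (~d | a) & (c | d) & (c | a)   (simplify)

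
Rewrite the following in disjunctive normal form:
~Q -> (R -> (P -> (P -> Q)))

~Q -> (R -> (P -> (P -> Q)))
⇔ ~~Q | (R -> (P -> (P -> Q)))   — eliminate ->
⇔ ~~Q | ~R | (P -> (P -> Q))   — eliminate ->
⇔ ~~Q | ~R | ~P | (P -> Q)   — eliminate ->
⇔ ~~Q | ~R | ~P | ~P | Q   — eliminate ->
⇔ Q | ~R | ~P | ~P | Q   — double negation
⇔ Q | ~R | ~P   — simplify

Q | ~R | ~P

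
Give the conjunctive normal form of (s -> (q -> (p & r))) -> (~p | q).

q | ~p

(s -> (q -> (p & r))) -> (~p | q)
= ~(s -> (q -> (p & r))) | ~p | q   [eliminate ->]
= ~(~s | (q -> (p & r))) | ~p | q   [eliminate ->]
= ~(~s | ~q | (p & r)) | ~p | q   [eliminate ->]
= (~~s & ~~q & ~(p & r)) | ~p | q   [De Morgan]
= (s & ~~q & ~(p & r)) | ~p | q   [double negation]
= (s & q & ~(p & r)) | ~p | q   [double negation]
= (s & q & (~p | ~r)) | ~p | q   [De Morgan]
= (s | ~p | q) & (q | ~p | q) & (~p | ~r | ~p | q)   [distribute | over &]
= q | ~p   [simplify]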